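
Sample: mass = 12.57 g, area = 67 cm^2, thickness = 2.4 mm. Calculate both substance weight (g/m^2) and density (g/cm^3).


SW = 12.57 / 67 x 10000 = 1876.1 g/m^2
Volume = 67 x 2.4 / 10 = 16.08 cm^3
Density = 12.57 / 16.08 = 0.782 g/cm^3


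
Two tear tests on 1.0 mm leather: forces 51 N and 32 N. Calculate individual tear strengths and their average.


Tear 1 = 51.0 N/mm
Tear 2 = 32.0 N/mm
Average = 41.5 N/mm

Tear 1 = 51 / 1.0 = 51.0 N/mm
Tear 2 = 32 / 1.0 = 32.0 N/mm
Average = (51.0 + 32.0) / 2 = 41.5 N/mm


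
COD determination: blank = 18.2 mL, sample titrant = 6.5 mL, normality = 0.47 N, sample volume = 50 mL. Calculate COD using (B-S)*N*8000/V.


COD = (18.2 - 6.5) x 0.47 x 8000 / 50
COD = 11.7 x 0.47 x 8000 / 50
COD = 879.8 mg/L


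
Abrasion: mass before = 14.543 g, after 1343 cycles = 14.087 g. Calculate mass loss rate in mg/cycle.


Mass loss = 14.543 - 14.087 = 0.456 g
Rate = 0.456 / 1343 x 1000 = 0.340 mg/cycle


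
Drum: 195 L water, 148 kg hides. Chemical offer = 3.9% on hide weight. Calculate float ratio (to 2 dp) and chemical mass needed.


Float ratio = 195 / 148 = 1.32
Chemical = 148 x 3.9 / 100 = 5.772 kg


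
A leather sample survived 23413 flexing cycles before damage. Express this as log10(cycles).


log10(23413) = 4.37


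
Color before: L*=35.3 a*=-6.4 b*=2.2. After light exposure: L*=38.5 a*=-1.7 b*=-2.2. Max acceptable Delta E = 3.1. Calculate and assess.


dL = 3.2, da = 4.7, db = -4.4
dE = sqrt((3.2)^2 + (4.7)^2 + (-4.4)^2) = 7.19
Max = 3.1
Passes: No


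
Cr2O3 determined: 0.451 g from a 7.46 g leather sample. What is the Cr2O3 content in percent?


Cr2O3% = 0.451 / 7.46 x 100
Cr2O3% = 6.05%


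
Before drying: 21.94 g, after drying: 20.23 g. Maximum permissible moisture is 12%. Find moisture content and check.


Moisture content = 7.8%
Acceptable: Yes

MC = (21.94 - 20.23) / 21.94 x 100 = 7.8%
Maximum: 12%
Acceptable: Yes


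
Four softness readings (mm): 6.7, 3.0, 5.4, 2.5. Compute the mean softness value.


4.40 mm

Sum = 6.7 + 3.0 + 5.4 + 2.5
Mean = 17.6 / 4 = 4.40 mm


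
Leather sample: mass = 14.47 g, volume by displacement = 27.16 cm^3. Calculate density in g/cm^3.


Density = mass / volume
Density = 14.47 / 27.16 = 0.533 g/cm^3


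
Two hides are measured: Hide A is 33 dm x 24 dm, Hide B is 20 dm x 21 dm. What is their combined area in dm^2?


1212 dm^2

Hide A area = 33 x 24 = 792 dm^2
Hide B area = 20 x 21 = 420 dm^2
Total = 792 + 420 = 1212 dm^2


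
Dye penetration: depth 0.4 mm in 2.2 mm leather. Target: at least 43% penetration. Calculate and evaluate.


Penetration = 0.4 / 2.2 x 100 = 18.2%
Target: 43%
Meets target: No


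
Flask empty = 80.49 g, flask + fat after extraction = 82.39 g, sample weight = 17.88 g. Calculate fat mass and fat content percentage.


Fat mass = 82.39 - 80.49 = 1.90 g
Fat% = 1.90 / 17.88 x 100 = 10.6%


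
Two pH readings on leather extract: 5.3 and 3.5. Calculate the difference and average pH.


Difference = 1.8
Average pH = 4.40

Difference = |5.3 - 3.5| = 1.8
Average = (5.3 + 3.5) / 2 = 4.40


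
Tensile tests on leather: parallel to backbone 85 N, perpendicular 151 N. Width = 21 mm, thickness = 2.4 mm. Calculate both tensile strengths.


Area = 21 x 2.4 = 50.4 mm^2
TS (parallel) = 85 / 50.4 = 1.69 N/mm^2
TS (perpendicular) = 151 / 50.4 = 3.00 N/mm^2


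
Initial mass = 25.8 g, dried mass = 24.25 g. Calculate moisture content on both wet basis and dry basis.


Moisture lost = 25.8 - 24.25 = 1.55 g
Wet basis MC = 1.55 / 25.8 x 100 = 6.0%
Dry basis MC = 1.55 / 24.25 x 100 = 6.4%


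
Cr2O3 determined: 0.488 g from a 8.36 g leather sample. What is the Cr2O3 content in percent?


Cr2O3% = 0.488 / 8.36 x 100
Cr2O3% = 5.84%


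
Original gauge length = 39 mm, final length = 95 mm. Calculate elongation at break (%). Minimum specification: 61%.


Extension = 95 - 39 = 56 mm
Elongation = 56 / 39 x 100 = 143.6%
Minimum required: 61%
Meets specification: Yes


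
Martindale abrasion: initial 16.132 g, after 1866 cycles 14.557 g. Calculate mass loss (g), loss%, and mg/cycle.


Loss = 16.132 - 14.557 = 1.575 g
Loss% = 1.575 / 16.132 x 100 = 9.76%
Rate = 1.575 / 1866 x 1000 = 0.844 mg/cycle


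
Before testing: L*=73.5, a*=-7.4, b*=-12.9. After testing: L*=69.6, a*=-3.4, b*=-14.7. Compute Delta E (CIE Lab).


Delta E = 5.87


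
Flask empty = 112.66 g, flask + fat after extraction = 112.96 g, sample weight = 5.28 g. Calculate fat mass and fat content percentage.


Fat mass = 112.96 - 112.66 = 0.30 g
Fat% = 0.30 / 5.28 x 100 = 5.7%


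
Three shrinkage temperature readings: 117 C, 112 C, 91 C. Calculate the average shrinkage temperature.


106.7 C


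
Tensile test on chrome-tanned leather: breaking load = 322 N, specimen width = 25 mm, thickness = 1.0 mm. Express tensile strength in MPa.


Cross-section = 25 x 1.0 = 25.0 mm^2
TS = 322 / 25.0 = 12.88 MPa
(1 N/mm^2 = 1 MPa)


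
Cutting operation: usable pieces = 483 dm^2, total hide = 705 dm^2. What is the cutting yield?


68.5%

Yield = usable / total x 100
Yield = 483 / 705 x 100 = 68.5%


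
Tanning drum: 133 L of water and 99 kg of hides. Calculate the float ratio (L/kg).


Float ratio = water / hide weight
Ratio = 133 / 99 = 1.3


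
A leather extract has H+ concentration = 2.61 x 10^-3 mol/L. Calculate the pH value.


pH = -log10[H+]
pH = -log10(2.61 x 10^-3) = 2.58


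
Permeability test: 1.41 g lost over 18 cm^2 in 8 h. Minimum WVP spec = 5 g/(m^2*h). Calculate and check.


WVP = 1.41 / (18 x 8) x 10000 = 97.92 g/(m^2*h)
Minimum: 5 g/(m^2*h)
Meets spec: Yes


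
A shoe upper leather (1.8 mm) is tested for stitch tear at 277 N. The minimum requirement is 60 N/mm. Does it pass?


STS = 277 / 1.8 = 153.9 N/mm
Minimum required: 60 N/mm
Passes: Yes


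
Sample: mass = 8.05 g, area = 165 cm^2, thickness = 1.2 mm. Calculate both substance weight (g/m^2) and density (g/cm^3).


SW = 8.05 / 165 x 10000 = 487.9 g/m^2
Volume = 165 x 1.2 / 10 = 19.80 cm^3
Density = 8.05 / 19.80 = 0.407 g/cm^3


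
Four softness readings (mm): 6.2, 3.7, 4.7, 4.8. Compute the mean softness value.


4.85 mm

Sum = 6.2 + 3.7 + 4.7 + 4.8
Mean = 19.4 / 4 = 4.85 mm


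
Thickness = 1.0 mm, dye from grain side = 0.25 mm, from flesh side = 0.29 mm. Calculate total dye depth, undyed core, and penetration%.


Total dyed = 0.25 + 0.29 = 0.54 mm
Undyed core = 1.0 - 0.54 = 0.46 mm
Penetration = 0.54 / 1.0 x 100 = 54.0%


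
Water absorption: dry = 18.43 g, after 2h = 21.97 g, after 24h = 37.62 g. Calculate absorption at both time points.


WA (2h) = (21.97 - 18.43) / 18.43 x 100 = 19.2%
WA (24h) = (37.62 - 18.43) / 18.43 x 100 = 104.1%


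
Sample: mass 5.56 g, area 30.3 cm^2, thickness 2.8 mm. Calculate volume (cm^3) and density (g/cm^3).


Thickness in cm = 2.8 / 10 = 0.28 cm
Volume = 30.3 x 0.28 = 8.484 cm^3
Density = 5.56 / 8.484 = 0.655 g/cm^3


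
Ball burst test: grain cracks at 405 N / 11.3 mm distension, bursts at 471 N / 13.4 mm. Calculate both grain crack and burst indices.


Crack index = 405 / 11.3 = 35.8 N/mm
Burst index = 471 / 13.4 = 35.1 N/mm


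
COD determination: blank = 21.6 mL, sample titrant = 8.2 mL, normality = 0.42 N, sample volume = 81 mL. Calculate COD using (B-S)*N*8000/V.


COD = (21.6 - 8.2) x 0.42 x 8000 / 81
COD = 13.4 x 0.42 x 8000 / 81
COD = 555.9 mg/L


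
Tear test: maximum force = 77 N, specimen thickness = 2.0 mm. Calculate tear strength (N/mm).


Tear strength = force / thickness
Tear = 77 / 2.0 = 38.5 N/mm


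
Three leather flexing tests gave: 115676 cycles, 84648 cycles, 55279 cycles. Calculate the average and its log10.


Average = (115676 + 84648 + 55279) / 3 = 85201 cycles
log10(85201) = 4.93


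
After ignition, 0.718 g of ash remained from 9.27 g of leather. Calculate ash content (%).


7.75%

Ash% = 0.718 / 9.27 x 100
Ash% = 7.75%


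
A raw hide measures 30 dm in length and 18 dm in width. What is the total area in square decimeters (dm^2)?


540 dm^2

Area = length x width
Area = 30 x 18 = 540 dm^2


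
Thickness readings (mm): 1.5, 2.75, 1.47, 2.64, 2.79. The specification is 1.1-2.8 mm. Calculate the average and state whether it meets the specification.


Sum = 11.15
Average = 11.15 / 5 = 2.23 mm
Specification range: 1.1 to 2.8 mm
Within spec: Yes


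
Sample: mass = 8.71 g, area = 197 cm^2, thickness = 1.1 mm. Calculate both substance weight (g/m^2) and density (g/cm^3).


Substance weight = 442.1 g/m^2
Density = 0.402 g/cm^3


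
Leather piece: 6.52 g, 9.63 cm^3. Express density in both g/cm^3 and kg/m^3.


Density = 6.52 / 9.63 = 0.677 g/cm^3
Convert: 0.677 x 1000 = 677 kg/m^3


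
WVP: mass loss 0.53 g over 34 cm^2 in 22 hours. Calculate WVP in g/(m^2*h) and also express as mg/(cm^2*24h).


WVP = 0.53 / (34 x 22) x 10000 = 7.09 g/(m^2*h)
Mass loss in mg = 0.53 x 1000 = 530 mg
Per cm^2 per 24h in mg: 530 x 24 / (34 x 22) = 12720 / 748 = 17.01 mg/(cm^2*24h)


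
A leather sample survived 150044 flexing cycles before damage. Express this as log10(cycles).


5.18

log10(150044) = 5.18


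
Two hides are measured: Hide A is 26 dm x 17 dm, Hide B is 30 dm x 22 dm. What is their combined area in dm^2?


Hide A area = 26 x 17 = 442 dm^2
Hide B area = 30 x 22 = 660 dm^2
Total = 442 + 660 = 1102 dm^2


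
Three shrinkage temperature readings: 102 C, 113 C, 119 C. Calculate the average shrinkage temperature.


111.3 C


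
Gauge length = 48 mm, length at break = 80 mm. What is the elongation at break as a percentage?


66.7%

Extension = 80 - 48 = 32 mm
Elongation = 32 / 48 x 100 = 66.7%


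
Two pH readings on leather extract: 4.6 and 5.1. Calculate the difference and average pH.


Difference = 0.5
Average pH = 4.85

Difference = |4.6 - 5.1| = 0.5
Average = (4.6 + 5.1) / 2 = 4.85


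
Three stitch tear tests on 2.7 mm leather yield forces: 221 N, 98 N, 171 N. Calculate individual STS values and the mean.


STS1 = 81.9 N/mm
STS2 = 36.3 N/mm
STS3 = 63.3 N/mm
Mean = 60.5 N/mm

STS1 = 221 / 2.7 = 81.9 N/mm
STS2 = 98 / 2.7 = 36.3 N/mm
STS3 = 171 / 2.7 = 63.3 N/mm
Mean = (81.9 + 36.3 + 63.3) / 3 = 60.5 N/mm


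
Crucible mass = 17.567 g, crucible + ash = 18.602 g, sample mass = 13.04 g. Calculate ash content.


Ash mass = 1.035 g
Ash content = 7.94%

Ash mass = 18.602 - 17.567 = 1.035 g
Ash% = 1.035 / 13.04 x 100 = 7.94%


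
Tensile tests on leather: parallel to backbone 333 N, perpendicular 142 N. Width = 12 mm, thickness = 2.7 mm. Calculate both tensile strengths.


Parallel = 10.28 N/mm^2
Perpendicular = 4.38 N/mm^2

Area = 12 x 2.7 = 32.4 mm^2
TS (parallel) = 333 / 32.4 = 10.28 N/mm^2
TS (perpendicular) = 142 / 32.4 = 4.38 N/mm^2


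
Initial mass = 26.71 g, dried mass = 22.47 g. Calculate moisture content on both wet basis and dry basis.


Wet basis = 15.9%
Dry basis = 18.9%

Moisture lost = 26.71 - 22.47 = 4.24 g
Wet basis MC = 4.24 / 26.71 x 100 = 15.9%
Dry basis MC = 4.24 / 22.47 x 100 = 18.9%


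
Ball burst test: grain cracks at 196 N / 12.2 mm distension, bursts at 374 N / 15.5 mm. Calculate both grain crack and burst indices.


Crack index = 196 / 12.2 = 16.1 N/mm
Burst index = 374 / 15.5 = 24.1 N/mm


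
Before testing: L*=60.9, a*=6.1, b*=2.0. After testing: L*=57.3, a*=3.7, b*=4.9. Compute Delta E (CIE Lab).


Delta E = 5.21


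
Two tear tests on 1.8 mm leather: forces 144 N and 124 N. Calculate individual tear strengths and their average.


Tear 1 = 80.0 N/mm
Tear 2 = 68.9 N/mm
Average = 74.5 N/mm

Tear 1 = 144 / 1.8 = 80.0 N/mm
Tear 2 = 124 / 1.8 = 68.9 N/mm
Average = (80.0 + 68.9) / 2 = 74.5 N/mm


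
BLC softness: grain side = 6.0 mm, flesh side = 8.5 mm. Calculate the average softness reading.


7.25 mm

Average = (6.0 + 8.5) / 2
Average = 7.25 mm


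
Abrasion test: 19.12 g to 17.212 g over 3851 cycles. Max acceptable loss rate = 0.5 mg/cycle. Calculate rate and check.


Loss = 19.12 - 17.212 = 1.908 g
Rate = 1.908 g / 3851 cycles x 1000 = 0.495 mg/cycle
Max = 0.5 mg/cycle
Passes: Yes


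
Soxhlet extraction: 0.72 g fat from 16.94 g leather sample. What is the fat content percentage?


4.3%


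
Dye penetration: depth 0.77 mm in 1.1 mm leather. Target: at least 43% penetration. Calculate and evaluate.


Penetration = 70.0%
Meets target: Yes


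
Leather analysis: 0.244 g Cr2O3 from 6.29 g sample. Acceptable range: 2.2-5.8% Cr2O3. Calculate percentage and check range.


Cr2O3% = 0.244 / 6.29 x 100 = 3.88%
Acceptable range: 2.2 to 5.8%
Within range: Yes


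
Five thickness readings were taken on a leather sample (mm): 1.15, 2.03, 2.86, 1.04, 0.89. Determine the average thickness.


Sum = 1.15 + 2.03 + 2.86 + 1.04 + 0.89 = 7.97
Average = 7.97 / 5 = 1.59 mm


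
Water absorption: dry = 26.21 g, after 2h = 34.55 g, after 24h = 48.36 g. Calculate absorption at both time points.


2h absorption = 31.8%
24h absorption = 84.5%

WA (2h) = (34.55 - 26.21) / 26.21 x 100 = 31.8%
WA (24h) = (48.36 - 26.21) / 26.21 x 100 = 84.5%


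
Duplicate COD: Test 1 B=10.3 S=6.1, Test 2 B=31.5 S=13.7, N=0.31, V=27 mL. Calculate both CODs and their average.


COD1 = (10.3 - 6.1) x 0.31 x 8000 / 27 = 385.8 mg/L
COD2 = (31.5 - 13.7) x 0.31 x 8000 / 27 = 1635.0 mg/L
Average = (385.8 + 1635.0) / 2 = 1010.4 mg/L


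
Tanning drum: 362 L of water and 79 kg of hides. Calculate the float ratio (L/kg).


4.6

Float ratio = water / hide weight
Ratio = 362 / 79 = 4.6


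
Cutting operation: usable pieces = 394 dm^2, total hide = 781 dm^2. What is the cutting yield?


50.4%

Yield = usable / total x 100
Yield = 394 / 781 x 100 = 50.4%


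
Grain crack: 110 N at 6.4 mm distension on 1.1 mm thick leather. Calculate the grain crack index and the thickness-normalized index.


Crack index = 17.2 N/mm
Normalized index = 15.6 N/mm per mm

Crack index = 110 / 6.4 = 17.2 N/mm
Normalized = 17.2 / 1.1 = 15.6 N/mm per mm


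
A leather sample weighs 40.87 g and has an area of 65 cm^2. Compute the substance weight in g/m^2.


Substance weight = mass / area x 10000
SW = 40.87 / 65 x 10000
SW = 6287.7 g/m^2


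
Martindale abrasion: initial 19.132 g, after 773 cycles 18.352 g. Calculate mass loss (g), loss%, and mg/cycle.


Loss = 19.132 - 18.352 = 0.780 g
Loss% = 0.780 / 19.132 x 100 = 4.08%
Rate = 0.780 / 773 x 1000 = 1.009 mg/cycle


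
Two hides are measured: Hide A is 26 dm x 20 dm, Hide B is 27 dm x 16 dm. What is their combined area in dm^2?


Hide A area = 26 x 20 = 520 dm^2
Hide B area = 27 x 16 = 432 dm^2
Total = 520 + 432 = 952 dm^2


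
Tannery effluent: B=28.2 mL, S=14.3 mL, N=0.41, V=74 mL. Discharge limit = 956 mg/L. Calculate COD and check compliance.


COD = (28.2 - 14.3) x 0.41 x 8000 / 74 = 616.1 mg/L
Limit: 956 mg/L
Compliant: Yes


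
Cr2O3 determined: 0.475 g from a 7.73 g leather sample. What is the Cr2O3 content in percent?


Cr2O3% = 0.475 / 7.73 x 100
Cr2O3% = 6.14%


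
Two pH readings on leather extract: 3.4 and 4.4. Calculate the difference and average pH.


Difference = |3.4 - 4.4| = 1.0
Average = (3.4 + 4.4) / 2 = 3.90


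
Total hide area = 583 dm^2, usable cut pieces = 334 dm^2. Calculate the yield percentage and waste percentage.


Yield = 334 / 583 x 100 = 57.3%
Waste = 583 - 334 = 249 dm^2
Waste% = 100 - 57.3 = 42.7%


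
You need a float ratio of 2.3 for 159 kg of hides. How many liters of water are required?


Water = hide weight x target ratio
Water = 159 x 2.3 = 365.7 L


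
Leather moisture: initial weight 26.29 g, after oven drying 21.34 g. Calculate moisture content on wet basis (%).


Moisture = 26.29 - 21.34 = 4.95 g
MC = 4.95 / 26.29 x 100 = 18.8%


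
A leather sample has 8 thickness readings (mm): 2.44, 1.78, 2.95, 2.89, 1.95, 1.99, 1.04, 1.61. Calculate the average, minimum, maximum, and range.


Sum = 16.65
Average = 16.65 / 8 = 2.08 mm
Minimum = 1.04 mm
Maximum = 2.95 mm
Range = 2.95 - 1.04 = 1.91 mm


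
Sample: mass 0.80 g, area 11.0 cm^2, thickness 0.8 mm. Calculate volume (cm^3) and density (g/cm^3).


Volume = 0.880 cm^3
Density = 0.909 g/cm^3


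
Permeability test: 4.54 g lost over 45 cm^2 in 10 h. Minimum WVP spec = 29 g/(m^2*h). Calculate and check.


WVP = 100.89 g/(m^2*h)
Meets specification: Yes

WVP = 4.54 / (45 x 10) x 10000 = 100.89 g/(m^2*h)
Minimum: 29 g/(m^2*h)
Meets spec: Yes


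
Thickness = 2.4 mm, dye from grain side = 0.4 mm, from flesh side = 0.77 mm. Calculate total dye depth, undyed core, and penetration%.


Total dyed = 1.17 mm
Undyed core = 1.23 mm
Penetration = 48.8%


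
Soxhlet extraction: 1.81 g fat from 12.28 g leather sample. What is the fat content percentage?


14.7%

Fat content = 1.81 / 12.28 x 100
Fat = 14.7%


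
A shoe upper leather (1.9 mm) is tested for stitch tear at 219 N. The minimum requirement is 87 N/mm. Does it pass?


STS = 115.3 N/mm
Passes: Yes

STS = 219 / 1.9 = 115.3 N/mm
Minimum required: 87 N/mm
Passes: Yes


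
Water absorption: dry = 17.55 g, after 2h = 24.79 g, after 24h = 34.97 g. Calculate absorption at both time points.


2h absorption = 41.3%
24h absorption = 99.3%

WA (2h) = (24.79 - 17.55) / 17.55 x 100 = 41.3%
WA (24h) = (34.97 - 17.55) / 17.55 x 100 = 99.3%


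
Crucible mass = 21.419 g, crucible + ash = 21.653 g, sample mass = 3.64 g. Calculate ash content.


Ash mass = 21.653 - 21.419 = 0.234 g
Ash% = 0.234 / 3.64 x 100 = 6.43%


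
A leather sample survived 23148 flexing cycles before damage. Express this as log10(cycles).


log10(23148) = 4.36


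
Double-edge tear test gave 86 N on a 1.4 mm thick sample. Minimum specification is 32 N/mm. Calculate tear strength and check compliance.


Tear strength = 86 / 1.4 = 61.4 N/mm
Required minimum = 32 N/mm
Compliant: Yes


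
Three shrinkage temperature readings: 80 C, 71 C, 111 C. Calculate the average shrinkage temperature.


Average = (80 + 71 + 111) / 3
Average = 262 / 3 = 87.3 C


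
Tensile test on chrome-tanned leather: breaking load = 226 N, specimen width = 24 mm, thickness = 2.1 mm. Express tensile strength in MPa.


4.48 MPa

Cross-section = 24 x 2.1 = 50.4 mm^2
TS = 226 / 50.4 = 4.48 MPa
(1 N/mm^2 = 1 MPa)


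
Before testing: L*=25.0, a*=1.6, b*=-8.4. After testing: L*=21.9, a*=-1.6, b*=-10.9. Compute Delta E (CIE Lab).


Delta E = 5.11


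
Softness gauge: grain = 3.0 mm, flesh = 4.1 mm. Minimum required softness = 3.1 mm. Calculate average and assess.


Average softness = 3.55 mm
Meets requirement: Yes

Average = (3.0 + 4.1) / 2 = 3.55 mm
Minimum = 3.1 mm
Meets requirement: Yes


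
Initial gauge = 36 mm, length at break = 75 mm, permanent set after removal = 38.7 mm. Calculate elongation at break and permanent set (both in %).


Elongation at break = (75 - 36) / 36 x 100 = 108.3%
Permanent set = (38.7 - 36) / 36 x 100 = 7.5%


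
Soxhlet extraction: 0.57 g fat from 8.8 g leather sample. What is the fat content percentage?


Fat content = 0.57 / 8.8 x 100
Fat = 6.5%


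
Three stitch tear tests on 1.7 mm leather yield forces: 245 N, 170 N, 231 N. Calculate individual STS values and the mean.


STS1 = 245 / 1.7 = 144.1 N/mm
STS2 = 170 / 1.7 = 100.0 N/mm
STS3 = 231 / 1.7 = 135.9 N/mm
Mean = (144.1 + 100.0 + 135.9) / 3 = 126.7 N/mm


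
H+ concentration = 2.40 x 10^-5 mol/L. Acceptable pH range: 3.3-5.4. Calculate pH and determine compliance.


pH = 4.62
Compliant: Yes

pH = -log10(2.40 x 10^-5) = 4.62
Range: 3.3 to 5.4
Compliant: Yes


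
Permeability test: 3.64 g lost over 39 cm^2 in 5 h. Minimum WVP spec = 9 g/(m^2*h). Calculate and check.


WVP = 3.64 / (39 x 5) x 10000 = 186.67 g/(m^2*h)
Minimum: 9 g/(m^2*h)
Meets spec: Yes


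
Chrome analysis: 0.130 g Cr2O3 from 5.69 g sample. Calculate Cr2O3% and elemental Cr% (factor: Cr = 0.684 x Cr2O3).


Cr2O3 = 2.28%
Cr = 1.56%


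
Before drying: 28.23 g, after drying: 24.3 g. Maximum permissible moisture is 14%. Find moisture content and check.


MC = (28.23 - 24.3) / 28.23 x 100 = 13.9%
Maximum: 14%
Acceptable: Yes


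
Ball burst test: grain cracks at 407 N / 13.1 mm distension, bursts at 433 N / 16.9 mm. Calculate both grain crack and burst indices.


Crack index = 407 / 13.1 = 31.1 N/mm
Burst index = 433 / 16.9 = 25.6 N/mm


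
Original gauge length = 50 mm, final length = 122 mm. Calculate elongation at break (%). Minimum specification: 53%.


Elongation = 144.0%
Meets spec: Yes

Extension = 122 - 50 = 72 mm
Elongation = 72 / 50 x 100 = 144.0%
Minimum required: 53%
Meets specification: Yes


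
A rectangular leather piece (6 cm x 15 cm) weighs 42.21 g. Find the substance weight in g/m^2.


4690.0 g/m^2


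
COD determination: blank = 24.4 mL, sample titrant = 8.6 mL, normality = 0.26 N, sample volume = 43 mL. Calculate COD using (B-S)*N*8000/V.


COD = (24.4 - 8.6) x 0.26 x 8000 / 43
COD = 15.8 x 0.26 x 8000 / 43
COD = 764.3 mg/L


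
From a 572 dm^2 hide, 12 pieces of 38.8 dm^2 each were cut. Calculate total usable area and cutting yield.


Total usable = 12 x 38.8 = 465.6 dm^2
Yield = 465.6 / 572 x 100 = 81.4%


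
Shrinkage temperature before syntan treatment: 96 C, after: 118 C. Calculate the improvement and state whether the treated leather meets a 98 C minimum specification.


Improvement = 118 - 96 = 22 C
Spec check: 118 C >= 98 C? Yes


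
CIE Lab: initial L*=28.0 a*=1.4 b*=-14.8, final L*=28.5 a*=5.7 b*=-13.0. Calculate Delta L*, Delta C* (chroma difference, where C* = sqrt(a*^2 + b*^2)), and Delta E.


Delta L* = 28.5 - 28.0 = 0.5
C1* = sqrt((1.4)^2 + (-14.8)^2) = 14.866
C2* = sqrt((5.7)^2 + (-13.0)^2) = 14.195
Delta C* = 14.195 - 14.866 = -0.67
Delta E = sqrt((0.5)^2 + (4.3)^2 + (1.8)^2) = 4.69


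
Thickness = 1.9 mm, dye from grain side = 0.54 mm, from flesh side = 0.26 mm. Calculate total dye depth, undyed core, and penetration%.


Total dyed = 0.54 + 0.26 = 0.80 mm
Undyed core = 1.9 - 0.80 = 1.10 mm
Penetration = 0.80 / 1.9 x 100 = 42.1%


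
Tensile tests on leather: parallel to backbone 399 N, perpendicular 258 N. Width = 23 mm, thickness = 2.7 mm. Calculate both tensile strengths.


Area = 23 x 2.7 = 62.1 mm^2
TS (parallel) = 399 / 62.1 = 6.43 N/mm^2
TS (perpendicular) = 258 / 62.1 = 4.15 N/mm^2


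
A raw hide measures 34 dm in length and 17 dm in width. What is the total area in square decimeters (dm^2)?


Area = length x width
Area = 34 x 17 = 578 dm^2


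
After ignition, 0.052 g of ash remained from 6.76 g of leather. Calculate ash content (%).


Ash% = 0.052 / 6.76 x 100
Ash% = 0.77%


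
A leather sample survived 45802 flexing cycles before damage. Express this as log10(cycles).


4.66


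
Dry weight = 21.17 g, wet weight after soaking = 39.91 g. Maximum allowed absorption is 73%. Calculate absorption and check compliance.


WA = (39.91 - 21.17) / 21.17 x 100 = 88.5%
Maximum allowed: 73%
Compliant: No


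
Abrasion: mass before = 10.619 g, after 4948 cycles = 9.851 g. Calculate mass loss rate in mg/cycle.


Mass loss = 10.619 - 9.851 = 0.768 g
Rate = 0.768 / 4948 x 1000 = 0.155 mg/cycle


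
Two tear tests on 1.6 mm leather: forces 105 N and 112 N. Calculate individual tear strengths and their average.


Tear 1 = 105 / 1.6 = 65.6 N/mm
Tear 2 = 112 / 1.6 = 70.0 N/mm
Average = (65.6 + 70.0) / 2 = 67.8 N/mm


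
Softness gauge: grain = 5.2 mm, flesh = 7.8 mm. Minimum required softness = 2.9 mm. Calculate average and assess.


Average softness = 6.50 mm
Meets requirement: Yes


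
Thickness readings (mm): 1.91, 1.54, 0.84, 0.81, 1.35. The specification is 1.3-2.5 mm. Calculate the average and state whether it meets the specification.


Average = 1.29 mm
Within specification: No

Sum = 6.45
Average = 6.45 / 5 = 1.29 mm
Specification range: 1.3 to 2.5 mm
Within spec: No


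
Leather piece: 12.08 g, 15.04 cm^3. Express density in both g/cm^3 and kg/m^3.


0.803 g/cm^3
803 kg/m^3

Density = 12.08 / 15.04 = 0.803 g/cm^3
Convert: 0.803 x 1000 = 803 kg/m^3


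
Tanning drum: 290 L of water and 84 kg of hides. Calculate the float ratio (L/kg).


3.5

Float ratio = water / hide weight
Ratio = 290 / 84 = 3.5


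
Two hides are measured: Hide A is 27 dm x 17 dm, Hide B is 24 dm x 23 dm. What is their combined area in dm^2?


Hide A area = 27 x 17 = 459 dm^2
Hide B area = 24 x 23 = 552 dm^2
Total = 459 + 552 = 1011 dm^2


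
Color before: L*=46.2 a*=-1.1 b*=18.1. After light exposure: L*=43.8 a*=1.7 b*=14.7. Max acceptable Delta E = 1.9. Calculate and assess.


Delta E = 5.02
Passes: No


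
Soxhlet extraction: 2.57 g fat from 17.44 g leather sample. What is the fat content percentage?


14.7%

Fat content = 2.57 / 17.44 x 100
Fat = 14.7%


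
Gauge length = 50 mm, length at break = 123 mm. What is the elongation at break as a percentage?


Extension = 123 - 50 = 73 mm
Elongation = 73 / 50 x 100 = 146.0%


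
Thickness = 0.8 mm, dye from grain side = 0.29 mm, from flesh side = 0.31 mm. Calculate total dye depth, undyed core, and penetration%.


Total dyed = 0.29 + 0.31 = 0.60 mm
Undyed core = 0.8 - 0.60 = 0.20 mm
Penetration = 0.60 / 0.8 x 100 = 75.0%


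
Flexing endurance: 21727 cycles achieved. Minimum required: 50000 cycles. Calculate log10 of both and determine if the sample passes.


Achieved: log10 = 4.34
Required: log10 = 4.70
Passes: No

log10(21727) = 4.34
log10(50000) = 4.70
Passes: No


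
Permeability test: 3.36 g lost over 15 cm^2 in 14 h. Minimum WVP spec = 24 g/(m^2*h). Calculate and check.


WVP = 3.36 / (15 x 14) x 10000 = 160.00 g/(m^2*h)
Minimum: 24 g/(m^2*h)
Meets spec: Yes


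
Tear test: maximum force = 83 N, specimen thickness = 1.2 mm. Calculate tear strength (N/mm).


Tear strength = force / thickness
Tear = 83 / 1.2 = 69.2 N/mm


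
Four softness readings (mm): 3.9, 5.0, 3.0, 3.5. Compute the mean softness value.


3.85 mm

Sum = 3.9 + 5.0 + 3.0 + 3.5
Mean = 15.4 / 4 = 3.85 mm


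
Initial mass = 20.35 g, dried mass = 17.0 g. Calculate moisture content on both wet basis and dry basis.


Moisture lost = 20.35 - 17.0 = 3.35 g
Wet basis MC = 3.35 / 20.35 x 100 = 16.5%
Dry basis MC = 3.35 / 17.0 x 100 = 19.7%


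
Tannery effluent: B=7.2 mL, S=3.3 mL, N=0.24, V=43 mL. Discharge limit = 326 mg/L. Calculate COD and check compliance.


COD = (7.2 - 3.3) x 0.24 x 8000 / 43 = 174.1 mg/L
Limit: 326 mg/L
Compliant: Yes


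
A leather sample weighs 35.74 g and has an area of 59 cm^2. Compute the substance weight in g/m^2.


Substance weight = mass / area x 10000
SW = 35.74 / 59 x 10000
SW = 6057.6 g/m^2


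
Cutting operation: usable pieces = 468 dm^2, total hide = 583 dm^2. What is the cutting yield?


Yield = usable / total x 100
Yield = 468 / 583 x 100 = 80.3%


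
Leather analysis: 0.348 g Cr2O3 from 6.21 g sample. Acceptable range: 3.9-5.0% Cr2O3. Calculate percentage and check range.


Cr2O3 = 5.60%
Within range: No


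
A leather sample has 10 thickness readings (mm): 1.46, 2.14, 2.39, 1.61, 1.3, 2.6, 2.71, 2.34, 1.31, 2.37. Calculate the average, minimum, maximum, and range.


Average = 2.02 mm
Min = 1.3 mm
Max = 2.71 mm
Range = 1.41 mm


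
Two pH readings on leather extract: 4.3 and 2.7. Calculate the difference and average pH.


Difference = |4.3 - 2.7| = 1.6
Average = (4.3 + 2.7) / 2 = 3.50


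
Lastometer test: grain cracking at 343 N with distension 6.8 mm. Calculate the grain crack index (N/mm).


50.4 N/mm

Grain crack index = force / distension
Index = 343 / 6.8 = 50.4 N/mm


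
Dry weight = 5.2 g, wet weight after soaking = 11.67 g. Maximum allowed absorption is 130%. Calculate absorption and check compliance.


Absorption = 124.4%
Compliant: Yes

WA = (11.67 - 5.2) / 5.2 x 100 = 124.4%
Maximum allowed: 130%
Compliant: Yes


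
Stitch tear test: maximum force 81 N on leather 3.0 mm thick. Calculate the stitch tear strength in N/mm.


27.0 N/mm

Stitch tear strength = force / thickness
STS = 81 / 3.0 = 27.0 N/mm


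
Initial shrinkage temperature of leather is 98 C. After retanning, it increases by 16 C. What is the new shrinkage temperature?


114 C

New Ts = 98 + 16 = 114 C


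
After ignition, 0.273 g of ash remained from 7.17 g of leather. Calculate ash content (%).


3.81%

Ash% = 0.273 / 7.17 x 100
Ash% = 3.81%


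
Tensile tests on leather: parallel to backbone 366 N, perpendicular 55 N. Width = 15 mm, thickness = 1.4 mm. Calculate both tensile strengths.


Parallel = 17.43 N/mm^2
Perpendicular = 2.62 N/mm^2

Area = 15 x 1.4 = 21.0 mm^2
TS (parallel) = 366 / 21.0 = 17.43 N/mm^2
TS (perpendicular) = 55 / 21.0 = 2.62 N/mm^2


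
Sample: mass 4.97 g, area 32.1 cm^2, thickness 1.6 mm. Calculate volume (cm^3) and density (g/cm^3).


Volume = 5.136 cm^3
Density = 0.968 g/cm^3

Thickness in cm = 1.6 / 10 = 0.16 cm
Volume = 32.1 x 0.16 = 5.136 cm^3
Density = 4.97 / 5.136 = 0.968 g/cm^3


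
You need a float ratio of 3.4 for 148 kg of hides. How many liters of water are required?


Water = hide weight x target ratio
Water = 148 x 3.4 = 503.2 L


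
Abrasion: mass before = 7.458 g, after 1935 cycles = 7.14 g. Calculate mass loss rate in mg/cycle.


Mass loss = 7.458 - 7.14 = 0.318 g
Rate = 0.318 / 1935 x 1000 = 0.164 mg/cycle


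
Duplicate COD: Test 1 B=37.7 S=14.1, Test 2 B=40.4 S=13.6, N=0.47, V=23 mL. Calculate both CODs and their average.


COD1 = 3858.1 mg/L
COD2 = 4381.2 mg/L
Average = 4119.7 mg/L

COD1 = (37.7 - 14.1) x 0.47 x 8000 / 23 = 3858.1 mg/L
COD2 = (40.4 - 13.6) x 0.47 x 8000 / 23 = 4381.2 mg/L
Average = (3858.1 + 4381.2) / 2 = 4119.7 mg/L


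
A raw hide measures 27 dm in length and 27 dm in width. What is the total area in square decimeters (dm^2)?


729 dm^2

Area = length x width
Area = 27 x 27 = 729 dm^2


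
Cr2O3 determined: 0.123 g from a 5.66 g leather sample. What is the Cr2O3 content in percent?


2.17%

Cr2O3% = 0.123 / 5.66 x 100
Cr2O3% = 2.17%


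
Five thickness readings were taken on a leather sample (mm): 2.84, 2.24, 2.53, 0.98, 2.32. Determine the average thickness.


Sum = 2.84 + 2.24 + 2.53 + 0.98 + 2.32 = 10.91
Average = 10.91 / 5 = 2.18 mm


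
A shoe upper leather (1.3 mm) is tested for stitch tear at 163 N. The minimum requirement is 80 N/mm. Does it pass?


STS = 163 / 1.3 = 125.4 N/mm
Minimum required: 80 N/mm
Passes: Yes


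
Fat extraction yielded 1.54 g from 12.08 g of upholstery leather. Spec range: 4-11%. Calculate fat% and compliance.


Fat% = 1.54 / 12.08 x 100 = 12.7%
Spec range: 4-11%
Compliant: No


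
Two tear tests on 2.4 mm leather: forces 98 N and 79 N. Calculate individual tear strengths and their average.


Tear 1 = 98 / 2.4 = 40.8 N/mm
Tear 2 = 79 / 2.4 = 32.9 N/mm
Average = (40.8 + 32.9) / 2 = 36.9 N/mm


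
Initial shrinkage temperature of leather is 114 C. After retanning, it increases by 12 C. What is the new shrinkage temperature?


126 C


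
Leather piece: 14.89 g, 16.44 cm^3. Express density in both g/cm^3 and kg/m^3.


0.906 g/cm^3
906 kg/m^3

Density = 14.89 / 16.44 = 0.906 g/cm^3
Convert: 0.906 x 1000 = 906 kg/m^3


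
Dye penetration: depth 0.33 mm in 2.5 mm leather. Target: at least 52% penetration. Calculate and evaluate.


Penetration = 13.2%
Meets target: No


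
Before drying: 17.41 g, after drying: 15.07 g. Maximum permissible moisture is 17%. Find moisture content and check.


Moisture content = 13.4%
Acceptable: Yes


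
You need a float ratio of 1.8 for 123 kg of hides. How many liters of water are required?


221.4 L

Water = hide weight x target ratio
Water = 123 x 1.8 = 221.4 L


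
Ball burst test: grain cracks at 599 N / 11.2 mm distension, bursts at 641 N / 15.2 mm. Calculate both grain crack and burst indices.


Crack index = 53.5 N/mm
Burst index = 42.2 N/mm


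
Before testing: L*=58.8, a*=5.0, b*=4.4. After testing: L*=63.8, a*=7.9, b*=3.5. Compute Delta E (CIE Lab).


Delta E = 5.85


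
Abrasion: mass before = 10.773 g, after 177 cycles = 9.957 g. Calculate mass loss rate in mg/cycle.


Mass loss = 10.773 - 9.957 = 0.816 g
Rate = 0.816 / 177 x 1000 = 4.610 mg/cycle


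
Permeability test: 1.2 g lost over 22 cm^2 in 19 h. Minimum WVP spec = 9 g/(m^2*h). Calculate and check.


WVP = 28.71 g/(m^2*h)
Meets specification: Yes

WVP = 1.2 / (22 x 19) x 10000 = 28.71 g/(m^2*h)
Minimum: 9 g/(m^2*h)
Meets spec: Yes


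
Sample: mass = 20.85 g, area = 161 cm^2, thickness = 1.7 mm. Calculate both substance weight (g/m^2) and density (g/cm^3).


SW = 20.85 / 161 x 10000 = 1295.0 g/m^2
Volume = 161 x 1.7 / 10 = 27.37 cm^3
Density = 20.85 / 27.37 = 0.762 g/cm^3


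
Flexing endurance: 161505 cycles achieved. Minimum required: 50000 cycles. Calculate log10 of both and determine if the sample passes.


Achieved: log10 = 5.21
Required: log10 = 4.70
Passes: Yes

log10(161505) = 5.21
log10(50000) = 4.70
Passes: Yes


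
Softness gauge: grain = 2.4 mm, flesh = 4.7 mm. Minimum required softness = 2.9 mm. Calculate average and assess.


Average softness = 3.55 mm
Meets requirement: Yes

Average = (2.4 + 4.7) / 2 = 3.55 mm
Minimum = 2.9 mm
Meets requirement: Yes


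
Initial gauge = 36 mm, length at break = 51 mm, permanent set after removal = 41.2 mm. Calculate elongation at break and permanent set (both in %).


Elongation at break = (51 - 36) / 36 x 100 = 41.7%
Permanent set = (41.2 - 36) / 36 x 100 = 14.4%


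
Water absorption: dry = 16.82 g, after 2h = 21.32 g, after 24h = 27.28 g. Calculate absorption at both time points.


2h absorption = 26.8%
24h absorption = 62.2%

WA (2h) = (21.32 - 16.82) / 16.82 x 100 = 26.8%
WA (24h) = (27.28 - 16.82) / 16.82 x 100 = 62.2%


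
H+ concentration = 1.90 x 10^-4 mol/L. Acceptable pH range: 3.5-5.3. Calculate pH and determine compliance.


pH = 3.72
Compliant: Yes

pH = -log10(1.90 x 10^-4) = 3.72
Range: 3.5 to 5.3
Compliant: Yes


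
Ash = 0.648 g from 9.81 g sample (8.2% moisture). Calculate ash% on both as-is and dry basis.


As-is ash% = 0.648 / 9.81 x 100 = 6.61%
Dry mass = 9.81 x (100 - 8.2) / 100 = 9.00558 g
Dry-basis ash% = 0.648 / 9.00558 x 100 = 7.20%


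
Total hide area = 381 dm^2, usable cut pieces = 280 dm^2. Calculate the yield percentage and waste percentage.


Yield = 280 / 381 x 100 = 73.5%
Waste = 381 - 280 = 101 dm^2
Waste% = 100 - 73.5 = 26.5%


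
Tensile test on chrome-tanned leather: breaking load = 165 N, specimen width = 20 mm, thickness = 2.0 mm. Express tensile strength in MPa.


Cross-section = 20 x 2.0 = 40.0 mm^2
TS = 165 / 40.0 = 4.13 MPa
(1 N/mm^2 = 1 MPa)


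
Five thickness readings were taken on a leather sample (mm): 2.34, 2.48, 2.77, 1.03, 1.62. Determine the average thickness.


Sum = 2.34 + 2.48 + 2.77 + 1.03 + 1.62 = 10.24
Average = 10.24 / 5 = 2.05 mm


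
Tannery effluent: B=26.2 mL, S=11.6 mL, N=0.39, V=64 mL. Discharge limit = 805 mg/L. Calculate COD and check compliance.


COD = (26.2 - 11.6) x 0.39 x 8000 / 64 = 711.8 mg/L
Limit: 805 mg/L
Compliant: Yes


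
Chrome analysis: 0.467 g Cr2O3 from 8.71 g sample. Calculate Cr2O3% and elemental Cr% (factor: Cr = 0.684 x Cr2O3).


Cr2O3% = 0.467 / 8.71 x 100 = 5.36%
Cr% = 5.36 x 0.684 = 3.67%


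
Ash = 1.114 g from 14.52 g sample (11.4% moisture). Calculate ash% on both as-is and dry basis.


As-is ash = 7.67%
Dry-basis ash = 8.66%

As-is ash% = 1.114 / 14.52 x 100 = 7.67%
Dry mass = 14.52 x (100 - 11.4) / 100 = 12.86472 g
Dry-basis ash% = 1.114 / 12.86472 x 100 = 8.66%


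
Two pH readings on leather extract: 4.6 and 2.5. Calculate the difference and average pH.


Difference = 2.1
Average pH = 3.55


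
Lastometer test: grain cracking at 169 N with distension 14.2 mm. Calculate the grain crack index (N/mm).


Grain crack index = force / distension
Index = 169 / 14.2 = 11.9 N/mm


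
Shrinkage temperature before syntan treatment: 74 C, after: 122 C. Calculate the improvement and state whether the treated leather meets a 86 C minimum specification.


Improvement = 122 - 74 = 48 C
Spec check: 122 C >= 86 C? Yes


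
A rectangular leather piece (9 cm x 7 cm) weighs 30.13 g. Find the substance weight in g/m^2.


Area = 9 x 7 = 63 cm^2
SW = 30.13 / 63 x 10000 = 4782.5 g/m^2


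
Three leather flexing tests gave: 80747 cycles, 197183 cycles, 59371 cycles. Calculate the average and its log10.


Average = 112434 cycles
log10 = 5.05


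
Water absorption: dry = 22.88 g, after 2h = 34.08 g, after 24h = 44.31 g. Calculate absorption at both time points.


2h absorption = 49.0%
24h absorption = 93.7%


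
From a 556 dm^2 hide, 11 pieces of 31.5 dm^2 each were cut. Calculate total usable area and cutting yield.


Total usable = 11 x 31.5 = 346.5 dm^2
Yield = 346.5 / 556 x 100 = 62.3%


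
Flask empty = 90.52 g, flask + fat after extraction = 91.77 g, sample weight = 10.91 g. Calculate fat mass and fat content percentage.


Fat mass = 91.77 - 90.52 = 1.25 g
Fat% = 1.25 / 10.91 x 100 = 11.5%


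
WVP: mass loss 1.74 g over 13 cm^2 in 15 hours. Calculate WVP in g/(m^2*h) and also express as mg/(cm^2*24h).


WVP = 1.74 / (13 x 15) x 10000 = 89.23 g/(m^2*h)
Mass loss in mg = 1.74 x 1000 = 1740 mg
Per cm^2 per 24h in mg: 1740 x 24 / (13 x 15) = 41760 / 195 = 214.15 mg/(cm^2*24h)


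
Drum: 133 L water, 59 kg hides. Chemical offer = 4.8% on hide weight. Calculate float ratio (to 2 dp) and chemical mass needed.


Float ratio = 2.25
Chemical needed = 2.832 kg


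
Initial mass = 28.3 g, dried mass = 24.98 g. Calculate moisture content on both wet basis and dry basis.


Moisture lost = 28.3 - 24.98 = 3.32 g
Wet basis MC = 3.32 / 28.3 x 100 = 11.7%
Dry basis MC = 3.32 / 24.98 x 100 = 13.3%


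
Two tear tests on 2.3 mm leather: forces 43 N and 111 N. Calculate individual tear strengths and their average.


Tear 1 = 43 / 2.3 = 18.7 N/mm
Tear 2 = 111 / 2.3 = 48.3 N/mm
Average = (18.7 + 48.3) / 2 = 33.5 N/mm


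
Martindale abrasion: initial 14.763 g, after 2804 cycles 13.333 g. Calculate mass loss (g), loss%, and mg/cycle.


Mass loss = 1.430 g
Loss = 9.69%
Rate = 0.510 mg/cycle

Loss = 14.763 - 13.333 = 1.430 g
Loss% = 1.430 / 14.763 x 100 = 9.69%
Rate = 1.430 / 2804 x 1000 = 0.510 mg/cycle


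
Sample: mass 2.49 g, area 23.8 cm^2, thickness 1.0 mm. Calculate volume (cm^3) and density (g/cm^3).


Thickness in cm = 1.0 / 10 = 0.10 cm
Volume = 23.8 x 0.10 = 2.380 cm^3
Density = 2.49 / 2.380 = 1.046 g/cm^3


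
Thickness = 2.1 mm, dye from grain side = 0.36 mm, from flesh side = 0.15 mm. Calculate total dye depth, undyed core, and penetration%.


Total dyed = 0.36 + 0.15 = 0.51 mm
Undyed core = 2.1 - 0.51 = 1.59 mm
Penetration = 0.51 / 2.1 x 100 = 24.3%


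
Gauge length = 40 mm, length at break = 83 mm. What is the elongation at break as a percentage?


Extension = 83 - 40 = 43 mm
Elongation = 43 / 40 x 100 = 107.5%


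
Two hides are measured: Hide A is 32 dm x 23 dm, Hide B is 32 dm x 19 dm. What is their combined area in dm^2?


Hide A area = 32 x 23 = 736 dm^2
Hide B area = 32 x 19 = 608 dm^2
Total = 736 + 608 = 1344 dm^2


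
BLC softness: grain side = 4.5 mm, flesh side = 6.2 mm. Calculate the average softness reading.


Average = (4.5 + 6.2) / 2
Average = 5.35 mm


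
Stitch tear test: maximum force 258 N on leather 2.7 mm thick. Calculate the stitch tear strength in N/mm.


Stitch tear strength = force / thickness
STS = 258 / 2.7 = 95.6 N/mm


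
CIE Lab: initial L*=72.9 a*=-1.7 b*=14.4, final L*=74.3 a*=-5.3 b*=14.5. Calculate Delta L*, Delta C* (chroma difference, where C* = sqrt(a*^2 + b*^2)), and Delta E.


Delta L* = 74.3 - 72.9 = 1.4
C1* = sqrt((-1.7)^2 + (14.4)^2) = 14.500
C2* = sqrt((-5.3)^2 + (14.5)^2) = 15.438
Delta C* = 15.438 - 14.500 = 0.94
Delta E = sqrt((1.4)^2 + (-3.6)^2 + (0.1)^2) = 3.86
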